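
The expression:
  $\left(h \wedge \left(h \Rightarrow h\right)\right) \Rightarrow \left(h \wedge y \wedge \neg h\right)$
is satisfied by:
  {h: False}


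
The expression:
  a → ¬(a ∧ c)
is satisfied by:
  {c: False, a: False}
  {a: True, c: False}
  {c: True, a: False}


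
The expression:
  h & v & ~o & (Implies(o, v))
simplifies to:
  h & v & ~o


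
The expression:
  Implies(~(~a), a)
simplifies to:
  True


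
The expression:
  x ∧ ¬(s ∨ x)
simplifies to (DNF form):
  False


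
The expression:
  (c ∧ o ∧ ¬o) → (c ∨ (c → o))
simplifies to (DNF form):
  True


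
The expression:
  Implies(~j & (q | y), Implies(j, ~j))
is always true.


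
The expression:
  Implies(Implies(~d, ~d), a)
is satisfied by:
  {a: True}


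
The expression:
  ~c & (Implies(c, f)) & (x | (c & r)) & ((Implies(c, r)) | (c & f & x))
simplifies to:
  x & ~c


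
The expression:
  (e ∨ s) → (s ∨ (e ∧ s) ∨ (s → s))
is always true.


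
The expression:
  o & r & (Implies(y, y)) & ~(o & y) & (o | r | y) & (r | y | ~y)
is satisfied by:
  {r: True, o: True, y: False}


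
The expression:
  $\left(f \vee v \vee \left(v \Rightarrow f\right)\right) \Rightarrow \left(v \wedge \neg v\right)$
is never true.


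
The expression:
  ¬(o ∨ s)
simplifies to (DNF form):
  ¬o ∧ ¬s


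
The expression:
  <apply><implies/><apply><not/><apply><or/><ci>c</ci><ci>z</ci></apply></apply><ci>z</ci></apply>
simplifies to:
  <apply><or/><ci>c</ci><ci>z</ci></apply>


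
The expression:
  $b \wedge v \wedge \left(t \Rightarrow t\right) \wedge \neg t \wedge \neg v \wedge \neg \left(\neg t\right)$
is never true.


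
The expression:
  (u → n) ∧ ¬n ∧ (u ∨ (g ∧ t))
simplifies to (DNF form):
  g ∧ t ∧ ¬n ∧ ¬u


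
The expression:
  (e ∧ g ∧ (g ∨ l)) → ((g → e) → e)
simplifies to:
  True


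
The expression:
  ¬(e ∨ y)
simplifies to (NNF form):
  ¬e ∧ ¬y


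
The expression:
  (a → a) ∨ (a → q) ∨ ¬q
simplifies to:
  True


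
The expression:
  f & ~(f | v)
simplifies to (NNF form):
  False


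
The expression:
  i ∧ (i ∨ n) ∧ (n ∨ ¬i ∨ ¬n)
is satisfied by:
  {i: True}


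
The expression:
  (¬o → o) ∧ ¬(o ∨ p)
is never true.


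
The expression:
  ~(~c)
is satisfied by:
  {c: True}


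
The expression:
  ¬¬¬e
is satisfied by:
  {e: False}


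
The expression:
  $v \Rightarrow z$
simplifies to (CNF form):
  $z \vee \neg v$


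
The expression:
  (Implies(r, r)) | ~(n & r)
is always true.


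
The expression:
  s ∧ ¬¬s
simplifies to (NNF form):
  s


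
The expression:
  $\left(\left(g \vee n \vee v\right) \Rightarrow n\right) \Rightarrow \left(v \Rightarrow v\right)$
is always true.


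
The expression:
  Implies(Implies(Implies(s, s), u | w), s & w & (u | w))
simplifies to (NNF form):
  (s & w) | (~u & ~w)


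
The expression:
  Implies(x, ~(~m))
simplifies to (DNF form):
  m | ~x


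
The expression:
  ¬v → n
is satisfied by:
  {n: True, v: True}
  {n: True, v: False}
  {v: True, n: False}


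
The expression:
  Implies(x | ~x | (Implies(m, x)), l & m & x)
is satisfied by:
  {m: True, x: True, l: True}


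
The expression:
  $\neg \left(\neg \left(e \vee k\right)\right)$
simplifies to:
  $e \vee k$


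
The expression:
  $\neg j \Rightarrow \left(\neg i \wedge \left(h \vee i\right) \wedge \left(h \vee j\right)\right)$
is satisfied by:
  {j: True, h: True, i: False}
  {j: True, h: False, i: False}
  {i: True, j: True, h: True}
  {i: True, j: True, h: False}
  {h: True, i: False, j: False}


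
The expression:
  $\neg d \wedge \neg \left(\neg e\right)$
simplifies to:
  $e \wedge \neg d$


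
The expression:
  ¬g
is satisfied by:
  {g: False}


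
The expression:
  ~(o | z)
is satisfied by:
  {o: False, z: False}


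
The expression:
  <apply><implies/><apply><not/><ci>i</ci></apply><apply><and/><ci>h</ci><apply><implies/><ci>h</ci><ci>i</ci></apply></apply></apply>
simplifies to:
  <ci>i</ci>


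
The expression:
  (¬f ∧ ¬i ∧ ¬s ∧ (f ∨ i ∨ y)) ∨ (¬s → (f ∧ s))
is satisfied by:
  {y: True, s: True, f: False, i: False}
  {s: True, f: False, i: False, y: False}
  {y: True, s: True, i: True, f: False}
  {s: True, i: True, f: False, y: False}
  {s: True, y: True, f: True, i: False}
  {s: True, f: True, i: False, y: False}
  {y: True, s: True, i: True, f: True}
  {s: True, i: True, f: True, y: False}
  {y: True, f: False, i: False, s: False}


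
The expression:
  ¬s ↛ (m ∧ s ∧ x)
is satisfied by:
  {s: False}


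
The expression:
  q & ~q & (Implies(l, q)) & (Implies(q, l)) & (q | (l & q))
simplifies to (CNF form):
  False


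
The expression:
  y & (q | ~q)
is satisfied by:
  {y: True}


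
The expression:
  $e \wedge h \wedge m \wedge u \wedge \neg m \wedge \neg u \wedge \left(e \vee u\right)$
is never true.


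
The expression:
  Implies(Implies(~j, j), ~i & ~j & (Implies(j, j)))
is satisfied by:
  {j: False}


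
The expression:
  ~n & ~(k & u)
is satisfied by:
  {n: False, u: False, k: False}
  {k: True, n: False, u: False}
  {u: True, n: False, k: False}


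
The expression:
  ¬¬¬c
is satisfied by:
  {c: False}


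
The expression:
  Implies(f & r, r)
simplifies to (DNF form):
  True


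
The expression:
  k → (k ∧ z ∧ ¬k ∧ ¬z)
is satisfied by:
  {k: False}


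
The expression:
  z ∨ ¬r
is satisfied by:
  {z: True, r: False}
  {r: False, z: False}
  {r: True, z: True}


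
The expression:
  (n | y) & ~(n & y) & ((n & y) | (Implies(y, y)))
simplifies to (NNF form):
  (n & ~y) | (y & ~n)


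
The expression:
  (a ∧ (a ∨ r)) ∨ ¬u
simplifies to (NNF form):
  a ∨ ¬u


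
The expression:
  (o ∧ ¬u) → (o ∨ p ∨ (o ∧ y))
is always true.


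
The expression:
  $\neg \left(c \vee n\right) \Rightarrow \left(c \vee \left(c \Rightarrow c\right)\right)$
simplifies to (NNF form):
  $\text{True}$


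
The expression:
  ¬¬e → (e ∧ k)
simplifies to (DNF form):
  k ∨ ¬e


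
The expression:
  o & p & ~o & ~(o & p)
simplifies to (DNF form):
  False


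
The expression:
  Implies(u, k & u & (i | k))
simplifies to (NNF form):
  k | ~u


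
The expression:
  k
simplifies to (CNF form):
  k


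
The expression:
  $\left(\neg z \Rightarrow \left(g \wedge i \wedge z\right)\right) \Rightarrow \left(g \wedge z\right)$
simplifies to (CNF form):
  $g \vee \neg z$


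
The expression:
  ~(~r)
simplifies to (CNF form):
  r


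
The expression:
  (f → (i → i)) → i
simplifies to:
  i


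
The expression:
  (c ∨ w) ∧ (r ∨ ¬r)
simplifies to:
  c ∨ w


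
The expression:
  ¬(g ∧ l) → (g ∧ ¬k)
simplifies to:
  g ∧ (l ∨ ¬k)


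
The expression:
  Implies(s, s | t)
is always true.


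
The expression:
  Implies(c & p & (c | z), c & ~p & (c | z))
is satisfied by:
  {p: False, c: False}
  {c: True, p: False}
  {p: True, c: False}


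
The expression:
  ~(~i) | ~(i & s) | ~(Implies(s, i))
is always true.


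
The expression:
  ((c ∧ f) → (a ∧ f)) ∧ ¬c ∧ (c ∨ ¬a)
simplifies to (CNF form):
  ¬a ∧ ¬c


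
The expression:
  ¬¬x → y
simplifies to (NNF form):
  y ∨ ¬x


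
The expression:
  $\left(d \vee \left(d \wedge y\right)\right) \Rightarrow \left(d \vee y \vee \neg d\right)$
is always true.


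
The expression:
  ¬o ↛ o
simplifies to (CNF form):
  True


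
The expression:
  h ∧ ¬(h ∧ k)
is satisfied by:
  {h: True, k: False}


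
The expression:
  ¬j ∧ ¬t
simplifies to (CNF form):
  ¬j ∧ ¬t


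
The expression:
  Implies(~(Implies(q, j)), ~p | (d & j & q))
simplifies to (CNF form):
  j | ~p | ~q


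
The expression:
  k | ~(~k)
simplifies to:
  k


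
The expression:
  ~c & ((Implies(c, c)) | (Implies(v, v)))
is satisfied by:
  {c: False}


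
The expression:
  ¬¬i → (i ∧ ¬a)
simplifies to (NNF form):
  ¬a ∨ ¬i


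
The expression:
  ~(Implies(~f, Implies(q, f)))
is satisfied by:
  {q: True, f: False}


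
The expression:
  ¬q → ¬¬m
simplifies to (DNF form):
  m ∨ q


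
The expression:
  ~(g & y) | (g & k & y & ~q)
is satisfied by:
  {k: True, g: False, y: False, q: False}
  {k: False, g: False, y: False, q: False}
  {q: True, k: True, g: False, y: False}
  {q: True, k: False, g: False, y: False}
  {y: True, k: True, g: False, q: False}
  {y: True, k: False, g: False, q: False}
  {y: True, q: True, k: True, g: False}
  {y: True, q: True, k: False, g: False}
  {g: True, k: True, q: False, y: False}
  {g: True, k: False, q: False, y: False}
  {q: True, g: True, k: True, y: False}
  {q: True, g: True, k: False, y: False}
  {y: True, g: True, k: True, q: False}


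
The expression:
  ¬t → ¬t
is always true.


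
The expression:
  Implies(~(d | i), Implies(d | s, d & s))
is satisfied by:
  {i: True, d: True, s: False}
  {i: True, s: False, d: False}
  {d: True, s: False, i: False}
  {d: False, s: False, i: False}
  {i: True, d: True, s: True}
  {i: True, s: True, d: False}
  {d: True, s: True, i: False}


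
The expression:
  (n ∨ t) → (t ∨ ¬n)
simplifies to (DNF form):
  t ∨ ¬n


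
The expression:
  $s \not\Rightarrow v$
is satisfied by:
  {s: True, v: False}


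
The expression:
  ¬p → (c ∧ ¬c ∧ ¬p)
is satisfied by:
  {p: True}


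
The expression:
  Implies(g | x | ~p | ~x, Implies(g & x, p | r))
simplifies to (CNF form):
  p | r | ~g | ~x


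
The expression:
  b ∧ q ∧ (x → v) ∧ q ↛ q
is never true.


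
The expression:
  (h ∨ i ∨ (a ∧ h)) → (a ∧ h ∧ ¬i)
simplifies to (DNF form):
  (a ∧ ¬i) ∨ (¬h ∧ ¬i)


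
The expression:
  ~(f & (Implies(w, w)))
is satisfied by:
  {f: False}


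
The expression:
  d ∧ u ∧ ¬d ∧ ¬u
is never true.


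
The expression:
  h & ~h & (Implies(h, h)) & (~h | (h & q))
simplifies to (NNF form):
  False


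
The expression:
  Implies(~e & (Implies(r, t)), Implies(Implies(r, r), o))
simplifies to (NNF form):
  e | o | (r & ~t)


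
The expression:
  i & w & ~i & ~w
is never true.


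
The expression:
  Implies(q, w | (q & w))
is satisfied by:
  {w: True, q: False}
  {q: False, w: False}
  {q: True, w: True}


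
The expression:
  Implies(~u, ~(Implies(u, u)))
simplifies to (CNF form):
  u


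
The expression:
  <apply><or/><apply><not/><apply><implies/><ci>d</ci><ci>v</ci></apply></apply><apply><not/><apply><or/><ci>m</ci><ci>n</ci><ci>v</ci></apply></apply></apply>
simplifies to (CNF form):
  <apply><and/><apply><not/><ci>v</ci></apply><apply><or/><ci>d</ci><apply><not/><ci>m</ci></apply></apply><apply><or/><ci>d</ci><apply><not/><ci>n</ci></apply></apply></apply>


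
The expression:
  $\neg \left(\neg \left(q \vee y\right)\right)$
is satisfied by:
  {y: True, q: True}
  {y: True, q: False}
  {q: True, y: False}


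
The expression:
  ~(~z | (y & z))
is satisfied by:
  {z: True, y: False}


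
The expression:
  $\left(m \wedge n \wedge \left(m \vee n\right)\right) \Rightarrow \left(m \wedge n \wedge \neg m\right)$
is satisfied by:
  {m: False, n: False}
  {n: True, m: False}
  {m: True, n: False}


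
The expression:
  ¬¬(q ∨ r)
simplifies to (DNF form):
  q ∨ r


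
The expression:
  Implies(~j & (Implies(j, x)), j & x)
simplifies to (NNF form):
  j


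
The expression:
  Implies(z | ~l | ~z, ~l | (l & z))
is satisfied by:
  {z: True, l: False}
  {l: False, z: False}
  {l: True, z: True}


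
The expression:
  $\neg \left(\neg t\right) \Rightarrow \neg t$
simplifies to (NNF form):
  $\neg t$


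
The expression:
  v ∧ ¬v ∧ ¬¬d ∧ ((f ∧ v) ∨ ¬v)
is never true.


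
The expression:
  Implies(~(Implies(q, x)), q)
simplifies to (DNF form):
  True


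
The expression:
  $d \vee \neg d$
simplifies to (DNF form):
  $\text{True}$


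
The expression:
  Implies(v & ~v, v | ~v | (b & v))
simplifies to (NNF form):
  True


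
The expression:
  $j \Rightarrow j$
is always true.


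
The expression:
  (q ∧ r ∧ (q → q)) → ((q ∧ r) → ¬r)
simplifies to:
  ¬q ∨ ¬r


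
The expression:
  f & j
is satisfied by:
  {j: True, f: True}


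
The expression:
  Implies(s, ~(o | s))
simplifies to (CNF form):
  ~s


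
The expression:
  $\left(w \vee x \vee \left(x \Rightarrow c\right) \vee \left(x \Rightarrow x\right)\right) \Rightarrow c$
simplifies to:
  $c$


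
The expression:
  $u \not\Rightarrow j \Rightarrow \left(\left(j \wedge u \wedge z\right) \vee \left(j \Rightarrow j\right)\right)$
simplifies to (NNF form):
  $\text{True}$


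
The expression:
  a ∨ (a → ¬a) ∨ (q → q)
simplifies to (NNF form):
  True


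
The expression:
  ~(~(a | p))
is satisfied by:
  {a: True, p: True}
  {a: True, p: False}
  {p: True, a: False}


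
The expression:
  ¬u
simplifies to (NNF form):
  ¬u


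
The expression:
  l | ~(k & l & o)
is always true.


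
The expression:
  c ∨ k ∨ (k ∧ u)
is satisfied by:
  {k: True, c: True}
  {k: True, c: False}
  {c: True, k: False}


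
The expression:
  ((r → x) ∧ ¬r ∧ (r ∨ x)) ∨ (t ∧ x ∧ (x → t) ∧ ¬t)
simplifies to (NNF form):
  x ∧ ¬r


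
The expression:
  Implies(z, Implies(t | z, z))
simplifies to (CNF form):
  True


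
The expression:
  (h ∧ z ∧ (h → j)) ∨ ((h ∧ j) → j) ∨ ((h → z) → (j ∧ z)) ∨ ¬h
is always true.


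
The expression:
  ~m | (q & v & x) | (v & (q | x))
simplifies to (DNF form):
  ~m | (q & v) | (v & x)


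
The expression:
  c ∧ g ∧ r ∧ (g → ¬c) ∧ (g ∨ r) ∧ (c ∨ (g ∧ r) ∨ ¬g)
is never true.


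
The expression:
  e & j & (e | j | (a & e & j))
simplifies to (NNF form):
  e & j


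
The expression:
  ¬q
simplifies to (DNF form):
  ¬q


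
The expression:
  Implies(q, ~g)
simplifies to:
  ~g | ~q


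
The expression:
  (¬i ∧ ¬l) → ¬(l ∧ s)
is always true.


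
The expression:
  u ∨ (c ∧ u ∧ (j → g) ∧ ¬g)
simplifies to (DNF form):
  u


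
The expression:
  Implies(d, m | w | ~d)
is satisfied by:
  {m: True, w: True, d: False}
  {m: True, w: False, d: False}
  {w: True, m: False, d: False}
  {m: False, w: False, d: False}
  {d: True, m: True, w: True}
  {d: True, m: True, w: False}
  {d: True, w: True, m: False}


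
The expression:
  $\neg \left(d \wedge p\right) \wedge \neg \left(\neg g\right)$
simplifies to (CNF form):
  $g \wedge \left(\neg d \vee \neg p\right)$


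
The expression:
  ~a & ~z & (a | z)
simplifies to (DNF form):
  False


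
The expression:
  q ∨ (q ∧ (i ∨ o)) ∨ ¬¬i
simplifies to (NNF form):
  i ∨ q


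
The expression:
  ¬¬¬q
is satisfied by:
  {q: False}


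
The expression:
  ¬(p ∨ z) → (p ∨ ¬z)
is always true.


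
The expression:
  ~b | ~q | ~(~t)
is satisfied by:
  {t: True, q: False, b: False}
  {q: False, b: False, t: False}
  {b: True, t: True, q: False}
  {b: True, q: False, t: False}
  {t: True, q: True, b: False}
  {q: True, t: False, b: False}
  {b: True, q: True, t: True}


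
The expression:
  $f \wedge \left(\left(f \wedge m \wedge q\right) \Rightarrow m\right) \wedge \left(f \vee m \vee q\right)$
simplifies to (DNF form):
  $f$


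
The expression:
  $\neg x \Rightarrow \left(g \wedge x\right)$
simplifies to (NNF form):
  $x$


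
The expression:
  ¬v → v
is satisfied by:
  {v: True}


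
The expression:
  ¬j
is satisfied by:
  {j: False}


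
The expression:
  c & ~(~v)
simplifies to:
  c & v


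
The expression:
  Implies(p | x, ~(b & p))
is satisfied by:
  {p: False, b: False}
  {b: True, p: False}
  {p: True, b: False}


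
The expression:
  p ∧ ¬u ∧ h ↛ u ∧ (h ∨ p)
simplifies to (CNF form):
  h ∧ p ∧ ¬u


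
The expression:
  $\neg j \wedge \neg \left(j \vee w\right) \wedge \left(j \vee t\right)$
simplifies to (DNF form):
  $t \wedge \neg j \wedge \neg w$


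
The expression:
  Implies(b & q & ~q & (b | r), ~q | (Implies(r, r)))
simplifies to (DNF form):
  True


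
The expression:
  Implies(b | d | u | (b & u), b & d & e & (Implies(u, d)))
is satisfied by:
  {e: True, u: False, d: False, b: False}
  {e: False, u: False, d: False, b: False}
  {b: True, d: True, e: True, u: False}
  {b: True, d: True, u: True, e: True}


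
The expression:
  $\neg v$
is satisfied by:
  {v: False}


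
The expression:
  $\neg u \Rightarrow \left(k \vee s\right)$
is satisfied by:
  {k: True, u: True, s: True}
  {k: True, u: True, s: False}
  {k: True, s: True, u: False}
  {k: True, s: False, u: False}
  {u: True, s: True, k: False}
  {u: True, s: False, k: False}
  {s: True, u: False, k: False}


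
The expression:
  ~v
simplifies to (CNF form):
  ~v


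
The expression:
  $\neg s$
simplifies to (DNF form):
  $\neg s$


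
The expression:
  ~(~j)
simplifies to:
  j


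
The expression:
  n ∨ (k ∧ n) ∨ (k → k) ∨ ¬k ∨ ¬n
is always true.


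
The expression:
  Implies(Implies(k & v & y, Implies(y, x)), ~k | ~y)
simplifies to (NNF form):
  ~k | ~y | (v & ~x)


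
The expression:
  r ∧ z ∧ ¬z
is never true.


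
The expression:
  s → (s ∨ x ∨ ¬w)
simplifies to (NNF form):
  True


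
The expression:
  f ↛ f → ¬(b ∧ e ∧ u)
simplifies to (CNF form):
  True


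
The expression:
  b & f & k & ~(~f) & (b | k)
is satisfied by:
  {b: True, f: True, k: True}


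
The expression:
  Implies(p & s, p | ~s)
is always true.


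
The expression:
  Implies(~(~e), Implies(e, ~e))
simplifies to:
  ~e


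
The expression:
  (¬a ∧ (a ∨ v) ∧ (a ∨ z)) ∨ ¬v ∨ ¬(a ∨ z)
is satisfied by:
  {v: False, a: False}
  {a: True, v: False}
  {v: True, a: False}


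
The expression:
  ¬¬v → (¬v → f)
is always true.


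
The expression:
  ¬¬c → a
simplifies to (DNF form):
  a ∨ ¬c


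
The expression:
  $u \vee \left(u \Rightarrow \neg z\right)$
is always true.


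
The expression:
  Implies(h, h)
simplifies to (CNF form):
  True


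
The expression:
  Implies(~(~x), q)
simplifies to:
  q | ~x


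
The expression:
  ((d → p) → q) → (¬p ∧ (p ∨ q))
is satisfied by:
  {q: False, p: False, d: False}
  {q: True, p: False, d: False}
  {d: True, q: True, p: False}
  {p: True, q: False, d: False}
  {p: True, d: True, q: False}


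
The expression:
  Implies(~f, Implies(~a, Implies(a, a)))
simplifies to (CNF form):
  True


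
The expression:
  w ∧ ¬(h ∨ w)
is never true.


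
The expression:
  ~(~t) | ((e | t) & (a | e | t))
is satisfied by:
  {t: True, e: True}
  {t: True, e: False}
  {e: True, t: False}


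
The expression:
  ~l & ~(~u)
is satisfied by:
  {u: True, l: False}


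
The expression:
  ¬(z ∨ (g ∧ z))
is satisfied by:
  {z: False}


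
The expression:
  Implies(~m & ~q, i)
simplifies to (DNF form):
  i | m | q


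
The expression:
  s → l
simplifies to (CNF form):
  l ∨ ¬s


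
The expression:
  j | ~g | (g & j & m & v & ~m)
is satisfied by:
  {j: True, g: False}
  {g: False, j: False}
  {g: True, j: True}


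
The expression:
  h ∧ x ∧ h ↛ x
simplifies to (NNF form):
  False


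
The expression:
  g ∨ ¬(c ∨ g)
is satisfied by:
  {g: True, c: False}
  {c: False, g: False}
  {c: True, g: True}


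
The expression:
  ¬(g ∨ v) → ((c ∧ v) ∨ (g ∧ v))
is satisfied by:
  {v: True, g: True}
  {v: True, g: False}
  {g: True, v: False}


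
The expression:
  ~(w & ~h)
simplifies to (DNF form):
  h | ~w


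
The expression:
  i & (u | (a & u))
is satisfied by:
  {i: True, u: True}


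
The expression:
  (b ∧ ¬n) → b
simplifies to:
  True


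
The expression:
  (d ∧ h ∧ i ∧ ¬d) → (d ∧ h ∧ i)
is always true.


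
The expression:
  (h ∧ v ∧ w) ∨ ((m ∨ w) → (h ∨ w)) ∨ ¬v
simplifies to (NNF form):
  h ∨ w ∨ ¬m ∨ ¬v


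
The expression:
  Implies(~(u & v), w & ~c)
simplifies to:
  (u | w) & (v | w) & (u | ~c) & (v | ~c)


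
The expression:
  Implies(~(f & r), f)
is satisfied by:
  {f: True}


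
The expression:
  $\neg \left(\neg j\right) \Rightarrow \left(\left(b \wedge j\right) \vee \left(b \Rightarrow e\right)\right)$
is always true.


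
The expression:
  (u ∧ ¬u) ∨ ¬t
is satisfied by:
  {t: False}


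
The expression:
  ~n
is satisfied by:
  {n: False}


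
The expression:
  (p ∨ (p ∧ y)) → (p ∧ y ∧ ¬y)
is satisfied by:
  {p: False}


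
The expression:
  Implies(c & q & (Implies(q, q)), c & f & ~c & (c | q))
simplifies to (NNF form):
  ~c | ~q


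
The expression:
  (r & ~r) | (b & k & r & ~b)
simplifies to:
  False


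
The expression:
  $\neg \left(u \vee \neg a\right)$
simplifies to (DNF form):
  $a \wedge \neg u$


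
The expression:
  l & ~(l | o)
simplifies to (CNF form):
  False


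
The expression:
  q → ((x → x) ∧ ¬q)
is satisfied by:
  {q: False}


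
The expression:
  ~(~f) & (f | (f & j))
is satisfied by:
  {f: True}


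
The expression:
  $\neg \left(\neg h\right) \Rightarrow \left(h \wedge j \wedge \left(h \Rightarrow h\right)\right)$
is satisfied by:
  {j: True, h: False}
  {h: False, j: False}
  {h: True, j: True}


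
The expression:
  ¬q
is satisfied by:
  {q: False}


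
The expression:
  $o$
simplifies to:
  $o$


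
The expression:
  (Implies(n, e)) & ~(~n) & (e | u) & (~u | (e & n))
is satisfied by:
  {e: True, n: True}


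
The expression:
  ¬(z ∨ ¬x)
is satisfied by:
  {x: True, z: False}


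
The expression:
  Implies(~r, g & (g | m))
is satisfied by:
  {r: True, g: True}
  {r: True, g: False}
  {g: True, r: False}


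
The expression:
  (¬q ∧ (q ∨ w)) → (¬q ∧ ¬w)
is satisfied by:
  {q: True, w: False}
  {w: False, q: False}
  {w: True, q: True}


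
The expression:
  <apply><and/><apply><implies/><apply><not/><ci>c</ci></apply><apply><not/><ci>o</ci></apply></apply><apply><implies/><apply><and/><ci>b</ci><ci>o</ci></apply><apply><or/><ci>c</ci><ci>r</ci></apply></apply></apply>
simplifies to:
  <apply><or/><ci>c</ci><apply><not/><ci>o</ci></apply></apply>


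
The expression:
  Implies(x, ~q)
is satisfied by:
  {q: False, x: False}
  {x: True, q: False}
  {q: True, x: False}


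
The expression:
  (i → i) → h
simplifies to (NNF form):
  h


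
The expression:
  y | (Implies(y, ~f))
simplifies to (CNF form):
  True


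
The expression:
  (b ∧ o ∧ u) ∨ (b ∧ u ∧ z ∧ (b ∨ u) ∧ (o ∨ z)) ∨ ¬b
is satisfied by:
  {o: True, u: True, z: True, b: False}
  {o: True, u: True, z: False, b: False}
  {u: True, z: True, o: False, b: False}
  {u: True, o: False, z: False, b: False}
  {o: True, z: True, u: False, b: False}
  {o: True, z: False, u: False, b: False}
  {z: True, o: False, u: False, b: False}
  {z: False, o: False, u: False, b: False}
  {b: True, o: True, u: True, z: True}
  {b: True, o: True, u: True, z: False}
  {b: True, u: True, z: True, o: False}


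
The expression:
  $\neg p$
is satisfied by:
  {p: False}


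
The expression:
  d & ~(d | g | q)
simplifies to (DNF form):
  False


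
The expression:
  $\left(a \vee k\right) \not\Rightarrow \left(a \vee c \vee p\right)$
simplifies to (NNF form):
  $k \wedge \neg a \wedge \neg c \wedge \neg p$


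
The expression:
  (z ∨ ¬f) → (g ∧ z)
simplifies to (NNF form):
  (f ∧ ¬z) ∨ (g ∧ z)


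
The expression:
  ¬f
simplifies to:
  ¬f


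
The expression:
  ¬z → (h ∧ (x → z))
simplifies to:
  z ∨ (h ∧ ¬x)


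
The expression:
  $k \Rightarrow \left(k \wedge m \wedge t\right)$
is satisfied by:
  {t: True, m: True, k: False}
  {t: True, m: False, k: False}
  {m: True, t: False, k: False}
  {t: False, m: False, k: False}
  {t: True, k: True, m: True}


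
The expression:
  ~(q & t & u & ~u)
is always true.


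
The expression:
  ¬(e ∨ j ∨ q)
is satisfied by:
  {q: False, e: False, j: False}


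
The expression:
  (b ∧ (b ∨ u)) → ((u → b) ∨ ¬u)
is always true.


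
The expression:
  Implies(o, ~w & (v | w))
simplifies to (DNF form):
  ~o | (v & ~w)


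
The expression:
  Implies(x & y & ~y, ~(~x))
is always true.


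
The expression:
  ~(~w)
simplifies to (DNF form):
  w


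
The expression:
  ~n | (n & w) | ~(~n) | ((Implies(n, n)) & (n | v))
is always true.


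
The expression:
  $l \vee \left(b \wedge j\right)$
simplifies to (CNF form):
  $\left(b \vee l\right) \wedge \left(j \vee l\right)$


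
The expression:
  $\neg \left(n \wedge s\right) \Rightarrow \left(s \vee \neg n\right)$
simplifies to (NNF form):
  $s \vee \neg n$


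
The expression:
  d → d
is always true.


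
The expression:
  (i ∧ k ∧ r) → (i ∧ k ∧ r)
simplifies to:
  True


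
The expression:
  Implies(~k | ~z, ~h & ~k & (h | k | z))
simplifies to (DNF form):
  (k & z) | (z & ~h)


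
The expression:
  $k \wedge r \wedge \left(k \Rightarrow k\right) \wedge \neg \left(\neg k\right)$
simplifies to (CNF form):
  $k \wedge r$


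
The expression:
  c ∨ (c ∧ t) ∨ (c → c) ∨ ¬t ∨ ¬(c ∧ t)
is always true.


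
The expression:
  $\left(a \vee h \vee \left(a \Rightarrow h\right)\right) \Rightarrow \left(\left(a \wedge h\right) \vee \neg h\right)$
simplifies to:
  $a \vee \neg h$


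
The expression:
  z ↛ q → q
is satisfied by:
  {q: True, z: False}
  {z: False, q: False}
  {z: True, q: True}


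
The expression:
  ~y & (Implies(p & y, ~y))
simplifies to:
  ~y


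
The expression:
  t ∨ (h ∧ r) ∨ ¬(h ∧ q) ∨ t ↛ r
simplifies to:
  r ∨ t ∨ ¬h ∨ ¬q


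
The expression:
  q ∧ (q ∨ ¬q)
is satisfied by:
  {q: True}


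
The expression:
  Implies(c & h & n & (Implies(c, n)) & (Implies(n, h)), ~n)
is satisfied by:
  {h: False, c: False, n: False}
  {n: True, h: False, c: False}
  {c: True, h: False, n: False}
  {n: True, c: True, h: False}
  {h: True, n: False, c: False}
  {n: True, h: True, c: False}
  {c: True, h: True, n: False}


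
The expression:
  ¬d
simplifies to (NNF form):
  ¬d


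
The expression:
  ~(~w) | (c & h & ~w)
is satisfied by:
  {c: True, w: True, h: True}
  {c: True, w: True, h: False}
  {w: True, h: True, c: False}
  {w: True, h: False, c: False}
  {c: True, h: True, w: False}


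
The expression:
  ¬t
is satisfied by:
  {t: False}


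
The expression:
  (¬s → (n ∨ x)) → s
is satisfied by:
  {s: True, n: False, x: False}
  {x: True, s: True, n: False}
  {s: True, n: True, x: False}
  {x: True, s: True, n: True}
  {x: False, n: False, s: False}


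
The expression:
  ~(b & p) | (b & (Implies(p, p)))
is always true.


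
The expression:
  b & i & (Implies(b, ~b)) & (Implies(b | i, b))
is never true.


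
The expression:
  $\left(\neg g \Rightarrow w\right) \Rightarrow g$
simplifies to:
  $g \vee \neg w$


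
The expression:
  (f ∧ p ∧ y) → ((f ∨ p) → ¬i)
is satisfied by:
  {p: False, y: False, i: False, f: False}
  {f: True, p: False, y: False, i: False}
  {i: True, p: False, y: False, f: False}
  {f: True, i: True, p: False, y: False}
  {y: True, f: False, p: False, i: False}
  {f: True, y: True, p: False, i: False}
  {i: True, y: True, f: False, p: False}
  {f: True, i: True, y: True, p: False}
  {p: True, i: False, y: False, f: False}
  {f: True, p: True, i: False, y: False}
  {i: True, p: True, f: False, y: False}
  {f: True, i: True, p: True, y: False}
  {y: True, p: True, i: False, f: False}
  {f: True, y: True, p: True, i: False}
  {i: True, y: True, p: True, f: False}


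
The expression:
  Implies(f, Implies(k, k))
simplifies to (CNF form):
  True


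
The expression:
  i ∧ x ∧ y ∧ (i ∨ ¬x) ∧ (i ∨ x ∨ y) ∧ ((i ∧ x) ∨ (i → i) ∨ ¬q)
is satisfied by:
  {i: True, x: True, y: True}


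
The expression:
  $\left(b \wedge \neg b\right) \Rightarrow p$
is always true.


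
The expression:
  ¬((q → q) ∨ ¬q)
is never true.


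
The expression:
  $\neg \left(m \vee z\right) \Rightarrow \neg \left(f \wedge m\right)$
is always true.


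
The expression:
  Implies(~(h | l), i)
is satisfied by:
  {i: True, l: True, h: True}
  {i: True, l: True, h: False}
  {i: True, h: True, l: False}
  {i: True, h: False, l: False}
  {l: True, h: True, i: False}
  {l: True, h: False, i: False}
  {h: True, l: False, i: False}


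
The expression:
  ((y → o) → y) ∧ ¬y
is never true.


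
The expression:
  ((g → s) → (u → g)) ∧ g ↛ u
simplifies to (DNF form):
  g ∧ ¬u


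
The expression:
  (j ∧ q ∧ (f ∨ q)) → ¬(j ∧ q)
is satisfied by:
  {q: False, j: False}
  {j: True, q: False}
  {q: True, j: False}


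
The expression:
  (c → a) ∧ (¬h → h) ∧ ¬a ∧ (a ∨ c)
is never true.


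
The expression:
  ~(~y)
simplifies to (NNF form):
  y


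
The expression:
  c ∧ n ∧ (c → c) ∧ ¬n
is never true.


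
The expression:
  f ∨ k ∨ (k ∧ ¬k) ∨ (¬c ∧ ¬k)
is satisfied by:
  {k: True, f: True, c: False}
  {k: True, f: False, c: False}
  {f: True, k: False, c: False}
  {k: False, f: False, c: False}
  {k: True, c: True, f: True}
  {k: True, c: True, f: False}
  {c: True, f: True, k: False}


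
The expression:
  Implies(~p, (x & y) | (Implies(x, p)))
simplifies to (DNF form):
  p | y | ~x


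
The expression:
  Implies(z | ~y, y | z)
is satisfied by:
  {y: True, z: True}
  {y: True, z: False}
  {z: True, y: False}


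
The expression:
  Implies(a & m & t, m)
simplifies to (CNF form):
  True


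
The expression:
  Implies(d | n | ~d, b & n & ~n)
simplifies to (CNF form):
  False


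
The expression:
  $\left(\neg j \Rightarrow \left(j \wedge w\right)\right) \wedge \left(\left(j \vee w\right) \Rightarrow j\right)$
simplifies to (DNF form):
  $j$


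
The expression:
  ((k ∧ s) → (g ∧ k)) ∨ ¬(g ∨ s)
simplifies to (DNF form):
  g ∨ ¬k ∨ ¬s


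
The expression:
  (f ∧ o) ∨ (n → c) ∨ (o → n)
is always true.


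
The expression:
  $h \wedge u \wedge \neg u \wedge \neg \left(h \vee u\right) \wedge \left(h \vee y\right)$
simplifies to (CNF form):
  $\text{False}$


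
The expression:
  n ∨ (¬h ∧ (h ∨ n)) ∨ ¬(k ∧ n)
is always true.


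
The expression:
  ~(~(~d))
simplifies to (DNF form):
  ~d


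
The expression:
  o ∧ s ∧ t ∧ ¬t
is never true.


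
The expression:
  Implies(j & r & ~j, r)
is always true.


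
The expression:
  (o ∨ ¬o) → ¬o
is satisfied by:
  {o: False}


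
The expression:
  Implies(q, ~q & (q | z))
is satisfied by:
  {q: False}


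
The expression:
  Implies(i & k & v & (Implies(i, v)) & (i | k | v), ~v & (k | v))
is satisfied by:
  {k: False, i: False, v: False}
  {v: True, k: False, i: False}
  {i: True, k: False, v: False}
  {v: True, i: True, k: False}
  {k: True, v: False, i: False}
  {v: True, k: True, i: False}
  {i: True, k: True, v: False}


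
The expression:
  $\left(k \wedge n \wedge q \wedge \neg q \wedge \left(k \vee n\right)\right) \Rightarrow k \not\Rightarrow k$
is always true.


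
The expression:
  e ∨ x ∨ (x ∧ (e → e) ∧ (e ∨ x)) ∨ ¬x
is always true.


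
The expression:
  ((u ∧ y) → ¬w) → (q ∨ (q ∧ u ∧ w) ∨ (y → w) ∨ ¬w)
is always true.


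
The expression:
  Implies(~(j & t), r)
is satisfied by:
  {r: True, j: True, t: True}
  {r: True, j: True, t: False}
  {r: True, t: True, j: False}
  {r: True, t: False, j: False}
  {j: True, t: True, r: False}


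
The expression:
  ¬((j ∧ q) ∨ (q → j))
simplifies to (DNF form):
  q ∧ ¬j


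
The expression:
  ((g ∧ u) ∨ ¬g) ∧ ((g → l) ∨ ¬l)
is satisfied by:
  {u: True, g: False}
  {g: False, u: False}
  {g: True, u: True}


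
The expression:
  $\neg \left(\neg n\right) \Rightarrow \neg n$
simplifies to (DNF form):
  $\neg n$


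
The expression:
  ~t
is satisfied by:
  {t: False}


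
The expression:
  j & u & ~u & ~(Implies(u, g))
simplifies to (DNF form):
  False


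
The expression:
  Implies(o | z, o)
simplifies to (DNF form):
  o | ~z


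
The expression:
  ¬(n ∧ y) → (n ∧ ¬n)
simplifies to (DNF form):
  n ∧ y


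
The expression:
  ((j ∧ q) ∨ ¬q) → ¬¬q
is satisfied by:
  {q: True}


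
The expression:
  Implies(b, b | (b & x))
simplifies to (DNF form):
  True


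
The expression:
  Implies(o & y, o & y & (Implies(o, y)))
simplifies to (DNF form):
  True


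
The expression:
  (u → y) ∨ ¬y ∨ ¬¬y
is always true.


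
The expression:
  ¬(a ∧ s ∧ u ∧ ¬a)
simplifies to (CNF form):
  True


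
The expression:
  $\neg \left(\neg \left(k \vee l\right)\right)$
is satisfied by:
  {k: True, l: True}
  {k: True, l: False}
  {l: True, k: False}


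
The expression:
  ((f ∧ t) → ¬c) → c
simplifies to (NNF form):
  c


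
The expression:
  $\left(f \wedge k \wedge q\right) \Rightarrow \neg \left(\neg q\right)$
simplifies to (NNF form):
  $\text{True}$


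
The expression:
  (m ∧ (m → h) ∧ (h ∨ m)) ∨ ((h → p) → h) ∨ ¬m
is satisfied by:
  {h: True, m: False}
  {m: False, h: False}
  {m: True, h: True}


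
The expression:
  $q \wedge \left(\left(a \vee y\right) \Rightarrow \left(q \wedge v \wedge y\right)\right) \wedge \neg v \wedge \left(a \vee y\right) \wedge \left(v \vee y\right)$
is never true.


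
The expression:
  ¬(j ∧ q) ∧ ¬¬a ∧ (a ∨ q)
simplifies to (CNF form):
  a ∧ (¬j ∨ ¬q)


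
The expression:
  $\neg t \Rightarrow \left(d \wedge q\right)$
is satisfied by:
  {d: True, t: True, q: True}
  {d: True, t: True, q: False}
  {t: True, q: True, d: False}
  {t: True, q: False, d: False}
  {d: True, q: True, t: False}


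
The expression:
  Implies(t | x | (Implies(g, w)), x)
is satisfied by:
  {x: True, g: True, w: False, t: False}
  {x: True, g: False, w: False, t: False}
  {x: True, t: True, g: True, w: False}
  {x: True, t: True, g: False, w: False}
  {x: True, w: True, g: True, t: False}
  {x: True, w: True, g: False, t: False}
  {x: True, w: True, t: True, g: True}
  {x: True, w: True, t: True, g: False}
  {g: True, x: False, w: False, t: False}


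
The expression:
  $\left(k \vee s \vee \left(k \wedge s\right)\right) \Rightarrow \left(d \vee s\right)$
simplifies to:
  $d \vee s \vee \neg k$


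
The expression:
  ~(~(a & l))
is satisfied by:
  {a: True, l: True}


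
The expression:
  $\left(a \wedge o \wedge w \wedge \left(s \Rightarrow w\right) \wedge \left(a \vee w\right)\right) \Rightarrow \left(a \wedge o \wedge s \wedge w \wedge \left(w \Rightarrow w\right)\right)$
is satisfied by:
  {s: True, w: False, o: False, a: False}
  {a: False, w: False, s: False, o: False}
  {a: True, s: True, w: False, o: False}
  {a: True, w: False, s: False, o: False}
  {o: True, s: True, a: False, w: False}
  {o: True, a: False, w: False, s: False}
  {o: True, a: True, s: True, w: False}
  {o: True, a: True, w: False, s: False}
  {s: True, w: True, o: False, a: False}
  {w: True, o: False, s: False, a: False}
  {a: True, w: True, s: True, o: False}
  {a: True, w: True, o: False, s: False}
  {s: True, w: True, o: True, a: False}
  {w: True, o: True, a: False, s: False}
  {a: True, w: True, o: True, s: True}


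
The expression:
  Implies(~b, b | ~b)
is always true.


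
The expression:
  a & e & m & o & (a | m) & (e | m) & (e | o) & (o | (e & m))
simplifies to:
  a & e & m & o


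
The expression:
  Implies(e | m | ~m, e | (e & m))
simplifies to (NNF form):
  e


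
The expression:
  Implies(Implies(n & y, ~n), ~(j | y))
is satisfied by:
  {n: True, y: False, j: False}
  {n: False, y: False, j: False}
  {y: True, n: True, j: False}
  {j: True, y: True, n: True}


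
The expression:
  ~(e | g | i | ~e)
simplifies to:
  False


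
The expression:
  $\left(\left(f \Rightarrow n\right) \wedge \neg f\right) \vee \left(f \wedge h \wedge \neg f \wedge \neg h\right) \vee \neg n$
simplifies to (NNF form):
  $\neg f \vee \neg n$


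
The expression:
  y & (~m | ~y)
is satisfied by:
  {y: True, m: False}


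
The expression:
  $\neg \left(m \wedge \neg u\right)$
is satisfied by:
  {u: True, m: False}
  {m: False, u: False}
  {m: True, u: True}


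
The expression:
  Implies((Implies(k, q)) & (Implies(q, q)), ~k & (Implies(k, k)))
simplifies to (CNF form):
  ~k | ~q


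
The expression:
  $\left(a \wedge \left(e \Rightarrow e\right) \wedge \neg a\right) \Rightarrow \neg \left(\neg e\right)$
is always true.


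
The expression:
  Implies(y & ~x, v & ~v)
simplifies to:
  x | ~y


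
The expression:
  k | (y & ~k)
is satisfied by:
  {y: True, k: True}
  {y: True, k: False}
  {k: True, y: False}


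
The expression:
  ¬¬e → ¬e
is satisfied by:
  {e: False}


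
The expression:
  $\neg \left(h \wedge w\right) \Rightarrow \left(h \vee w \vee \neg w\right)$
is always true.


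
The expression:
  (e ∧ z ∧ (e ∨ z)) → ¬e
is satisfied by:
  {e: False, z: False}
  {z: True, e: False}
  {e: True, z: False}


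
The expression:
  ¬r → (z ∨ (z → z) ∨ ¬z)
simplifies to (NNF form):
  True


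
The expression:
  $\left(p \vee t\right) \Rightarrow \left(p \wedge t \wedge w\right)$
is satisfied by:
  {w: True, t: False, p: False}
  {w: False, t: False, p: False}
  {t: True, p: True, w: True}


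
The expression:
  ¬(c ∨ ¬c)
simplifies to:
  False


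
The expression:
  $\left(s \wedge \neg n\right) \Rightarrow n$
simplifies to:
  $n \vee \neg s$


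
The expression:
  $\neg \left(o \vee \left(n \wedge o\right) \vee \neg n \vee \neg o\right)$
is never true.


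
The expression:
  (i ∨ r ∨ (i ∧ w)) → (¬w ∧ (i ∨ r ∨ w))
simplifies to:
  (¬i ∧ ¬r) ∨ ¬w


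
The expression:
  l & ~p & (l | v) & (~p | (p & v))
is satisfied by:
  {l: True, p: False}


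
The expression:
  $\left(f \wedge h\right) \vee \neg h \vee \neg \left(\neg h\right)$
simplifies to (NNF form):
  $\text{True}$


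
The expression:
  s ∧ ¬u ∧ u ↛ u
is never true.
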